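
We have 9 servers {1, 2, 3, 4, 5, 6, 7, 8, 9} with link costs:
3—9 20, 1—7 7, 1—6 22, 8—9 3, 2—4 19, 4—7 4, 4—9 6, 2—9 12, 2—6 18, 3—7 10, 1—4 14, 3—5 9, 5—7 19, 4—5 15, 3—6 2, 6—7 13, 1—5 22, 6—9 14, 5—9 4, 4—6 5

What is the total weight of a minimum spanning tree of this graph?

43

Prim's algorithm from 6:
Step 1: cheapest edge leaving the tree is 3—6 (2); add 3.
Step 2: cheapest edge leaving the tree is 4—6 (5); add 4.
Step 3: cheapest edge leaving the tree is 4—7 (4); add 7.
Step 4: cheapest edge leaving the tree is 4—9 (6); add 9.
Step 5: cheapest edge leaving the tree is 8—9 (3); add 8.
Step 6: cheapest edge leaving the tree is 5—9 (4); add 5.
Step 7: cheapest edge leaving the tree is 1—7 (7); add 1.
Step 8: cheapest edge leaving the tree is 2—9 (12); add 2.
MST edges: 3—6, 4—6, 4—7, 4—9, 8—9, 5—9, 1—7, 2—9; total weight 2+5+4+6+3+4+7+12 = 43.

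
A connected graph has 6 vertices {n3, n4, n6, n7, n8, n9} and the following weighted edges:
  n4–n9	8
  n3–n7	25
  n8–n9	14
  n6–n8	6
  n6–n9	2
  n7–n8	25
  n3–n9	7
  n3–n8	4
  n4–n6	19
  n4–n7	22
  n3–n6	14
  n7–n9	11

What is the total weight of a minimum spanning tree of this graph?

31

Grow the tree from n7 using Prim:
Step 1: frontier [n7–n9 11, n4–n7 22, n3–n7 25, n7–n8 25] → take n7–n9 (11); add n9.
Step 2: frontier [n4–n7 22, n3–n7 25, n7–n8 25, n6–n9 2, n3–n9 7, n4–n9 8, n8–n9 14] → take n6–n9 (2); add n6.
Step 3: frontier [n6–n8 6, n3–n6 14, n4–n6 19, n4–n7 22, n3–n7 25, n7–n8 25, n3–n9 7, n4–n9 8, n8–n9 14] → take n6–n8 (6); add n8.
Step 4: frontier [n3–n6 14, n4–n6 19, n4–n7 22, n3–n7 25, n3–n8 4, n3–n9 7, n4–n9 8] → take n3–n8 (4); add n3.
Step 5: frontier [n4–n6 19, n4–n7 22, n4–n9 8] → take n4–n9 (8); add n4.
MST edges: n7–n9, n6–n9, n6–n8, n3–n8, n4–n9; total weight 11+2+6+4+8 = 31.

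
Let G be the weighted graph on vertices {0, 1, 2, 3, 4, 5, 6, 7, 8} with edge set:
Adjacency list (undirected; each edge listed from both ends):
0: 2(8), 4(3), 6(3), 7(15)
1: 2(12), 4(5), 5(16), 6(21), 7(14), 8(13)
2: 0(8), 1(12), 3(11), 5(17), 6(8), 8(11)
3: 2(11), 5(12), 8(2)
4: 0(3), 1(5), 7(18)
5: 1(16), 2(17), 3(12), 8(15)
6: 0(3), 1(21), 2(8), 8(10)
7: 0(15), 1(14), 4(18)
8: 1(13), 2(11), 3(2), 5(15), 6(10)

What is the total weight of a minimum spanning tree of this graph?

57

Kruskal's algorithm — process edges by increasing weight (ties by edge label):
3 8 (2): add — endpoints in different components.
0 4 (3): add — endpoints in different components.
0 6 (3): add — endpoints in different components.
1 4 (5): add — endpoints in different components.
0 2 (8): add — endpoints in different components.
2 6 (8): skip — 2 and 6 already connected.
6 8 (10): add — endpoints in different components.
2 3 (11): skip — 2 and 3 already connected.
2 8 (11): skip — 2 and 8 already connected.
1 2 (12): skip — 1 and 2 already connected.
3 5 (12): add — endpoints in different components.
1 8 (13): skip — 1 and 8 already connected.
1 7 (14): add — endpoints in different components.
MST edges: 3 8, 0 4, 0 6, 1 4, 0 2, 6 8, 3 5, 1 7; total weight 2+3+3+5+8+10+12+14 = 57.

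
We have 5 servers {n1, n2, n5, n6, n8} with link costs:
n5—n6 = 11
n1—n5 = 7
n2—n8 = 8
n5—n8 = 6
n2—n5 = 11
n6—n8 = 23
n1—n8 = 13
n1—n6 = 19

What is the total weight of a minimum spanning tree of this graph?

Kruskal: consider edges lightest-first.
n5—n8 (6): add — endpoints in different components.
n1—n5 (7): add — endpoints in different components.
n2—n8 (8): add — endpoints in different components.
n2—n5 (11): skip — n2 and n5 already connected.
n5—n6 (11): add — endpoints in different components.
MST edges: n5—n8, n1—n5, n2—n8, n5—n6; total weight 6+7+8+11 = 32.

32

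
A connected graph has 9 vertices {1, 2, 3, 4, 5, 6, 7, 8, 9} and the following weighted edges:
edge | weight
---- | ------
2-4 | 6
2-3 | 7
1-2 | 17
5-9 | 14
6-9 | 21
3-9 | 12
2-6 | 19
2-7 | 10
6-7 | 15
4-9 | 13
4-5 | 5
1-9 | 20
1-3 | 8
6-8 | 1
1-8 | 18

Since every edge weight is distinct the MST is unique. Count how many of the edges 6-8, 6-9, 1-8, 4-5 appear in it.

Kruskal: consider edges lightest-first.
6-8 (1): add — endpoints in different components.
4-5 (5): add — endpoints in different components.
2-4 (6): add — endpoints in different components.
2-3 (7): add — endpoints in different components.
1-3 (8): add — endpoints in different components.
2-7 (10): add — endpoints in different components.
3-9 (12): add — endpoints in different components.
4-9 (13): skip — 4 and 9 already connected.
5-9 (14): skip — 5 and 9 already connected.
6-7 (15): add — endpoints in different components.
MST edge set: {6-8, 4-5, 2-4, 2-3, 1-3, 2-7, 3-9, 6-7}.
Of the listed edges, {6-8, 4-5} are in the MST → 2.

2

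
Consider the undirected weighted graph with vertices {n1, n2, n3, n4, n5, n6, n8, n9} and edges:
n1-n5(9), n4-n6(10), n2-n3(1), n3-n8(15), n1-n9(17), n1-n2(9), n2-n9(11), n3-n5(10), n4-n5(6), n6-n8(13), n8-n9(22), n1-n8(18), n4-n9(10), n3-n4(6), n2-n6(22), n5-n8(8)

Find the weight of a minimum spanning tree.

Kruskal's algorithm — process edges by increasing weight (ties by edge label):
n2-n3 (1): add — endpoints in different components.
n3-n4 (6): add — endpoints in different components.
n4-n5 (6): add — endpoints in different components.
n5-n8 (8): add — endpoints in different components.
n1-n2 (9): add — endpoints in different components.
n1-n5 (9): skip — n1 and n5 already connected.
n3-n5 (10): skip — n3 and n5 already connected.
n4-n6 (10): add — endpoints in different components.
n4-n9 (10): add — endpoints in different components.
MST edges: n2-n3, n3-n4, n4-n5, n5-n8, n1-n2, n4-n6, n4-n9; total weight 1+6+6+8+9+10+10 = 50.

50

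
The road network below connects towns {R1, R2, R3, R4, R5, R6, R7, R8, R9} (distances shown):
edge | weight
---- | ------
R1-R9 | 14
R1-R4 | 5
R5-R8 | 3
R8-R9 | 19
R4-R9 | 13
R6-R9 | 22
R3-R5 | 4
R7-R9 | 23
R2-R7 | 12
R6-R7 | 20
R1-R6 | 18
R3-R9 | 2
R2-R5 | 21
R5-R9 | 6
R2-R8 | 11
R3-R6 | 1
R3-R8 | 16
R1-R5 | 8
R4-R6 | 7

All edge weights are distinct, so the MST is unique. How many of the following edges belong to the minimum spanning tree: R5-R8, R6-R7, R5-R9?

1

Kruskal's algorithm — process edges by increasing weight (ties by edge label):
R3-R6 (1): add — endpoints in different components.
R3-R9 (2): add — endpoints in different components.
R5-R8 (3): add — endpoints in different components.
R3-R5 (4): add — endpoints in different components.
R1-R4 (5): add — endpoints in different components.
R5-R9 (6): skip — R5 and R9 already connected.
R4-R6 (7): add — endpoints in different components.
R1-R5 (8): skip — R1 and R5 already connected.
R2-R8 (11): add — endpoints in different components.
R2-R7 (12): add — endpoints in different components.
MST edge set: {R3-R6, R3-R9, R5-R8, R3-R5, R1-R4, R4-R6, R2-R8, R2-R7}.
Of the listed edges, {R5-R8} are in the MST → 1.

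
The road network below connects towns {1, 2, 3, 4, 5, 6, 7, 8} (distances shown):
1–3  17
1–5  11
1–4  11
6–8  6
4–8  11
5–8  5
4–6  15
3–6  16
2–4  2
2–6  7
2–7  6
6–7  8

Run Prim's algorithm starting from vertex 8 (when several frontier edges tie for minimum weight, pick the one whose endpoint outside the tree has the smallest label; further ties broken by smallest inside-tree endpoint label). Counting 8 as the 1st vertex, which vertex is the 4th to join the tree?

2

Prim, starting at 8.
Step 1: cheapest edge leaving the tree is 5–8 (5); add 5.
Step 2: cheapest edge leaving the tree is 6–8 (6); add 6.
Step 3: cheapest edge leaving the tree is 2–6 (7); add 2.
Step 4: cheapest edge leaving the tree is 2–4 (2); add 4.
Step 5: cheapest edge leaving the tree is 2–7 (6); add 7.
Step 6: cheapest edge leaving the tree is 1–4 (11); add 1.
Step 7: cheapest edge leaving the tree is 3–6 (16); add 3.
Vertex order: 8, 5, 6, 2, 4, 7, 1, 3. The 4th vertex is 2.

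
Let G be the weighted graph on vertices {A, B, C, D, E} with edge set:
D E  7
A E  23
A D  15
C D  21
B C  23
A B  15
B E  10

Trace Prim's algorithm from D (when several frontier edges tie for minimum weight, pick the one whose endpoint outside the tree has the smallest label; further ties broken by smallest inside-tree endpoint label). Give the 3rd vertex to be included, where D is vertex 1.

B

Prim's algorithm from D:
Step 1: cheapest edge leaving the tree is D E (7); add E.
Step 2: cheapest edge leaving the tree is B E (10); add B.
Step 3: cheapest edge leaving the tree is A B (15); add A.
Step 4: cheapest edge leaving the tree is C D (21); add C.
Vertex order: D, E, B, A, C. The 3rd vertex is B.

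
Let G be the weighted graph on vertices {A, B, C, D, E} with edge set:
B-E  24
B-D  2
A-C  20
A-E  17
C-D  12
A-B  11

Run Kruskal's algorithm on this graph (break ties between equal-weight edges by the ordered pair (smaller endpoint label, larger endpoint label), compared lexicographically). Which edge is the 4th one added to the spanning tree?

Kruskal's algorithm — process edges by increasing weight (ties by edge label):
B-D (2): add. Components now {A} {B,D} {C} {E}
A-B (11): add. Components now {A,B,D} {C} {E}
C-D (12): add. Components now {A,B,C,D} {E}
A-E (17): add. Components now {A,B,C,D,E}
The 4th edge added is A-E.

A-E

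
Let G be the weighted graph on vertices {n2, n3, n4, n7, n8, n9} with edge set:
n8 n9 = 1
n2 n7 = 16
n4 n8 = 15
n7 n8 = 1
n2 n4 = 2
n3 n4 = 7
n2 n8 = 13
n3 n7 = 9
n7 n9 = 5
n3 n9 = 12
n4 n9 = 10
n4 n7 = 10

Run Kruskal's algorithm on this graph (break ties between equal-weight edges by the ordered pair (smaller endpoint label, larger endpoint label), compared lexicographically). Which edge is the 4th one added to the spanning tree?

n3-n4

Kruskal's algorithm — process edges by increasing weight (ties by edge label):
n7 n8 (1): add. Components now {n7,n8} {n3} {n2} {n9} {n4}
n8 n9 (1): add. Components now {n7,n8,n9} {n3} {n2} {n4}
n2 n4 (2): add. Components now {n7,n8,n9} {n3} {n2,n4}
n7 n9 (5): skip — n7 and n9 already connected.
n3 n4 (7): add. Components now {n7,n8,n9} {n2,n3,n4}
n3 n7 (9): add. Components now {n2,n3,n4,n7,n8,n9}
The 4th edge added is n3 n4.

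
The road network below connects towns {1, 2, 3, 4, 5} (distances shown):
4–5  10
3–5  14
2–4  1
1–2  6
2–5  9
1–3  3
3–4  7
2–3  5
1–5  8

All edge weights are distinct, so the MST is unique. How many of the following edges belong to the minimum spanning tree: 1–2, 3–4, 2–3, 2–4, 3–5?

Sort edges by weight, then run Kruskal:
2–4 (1): add. Components now {1} {2,4} {3} {5}
1–3 (3): add. Components now {1,3} {2,4} {5}
2–3 (5): add. Components now {1,2,3,4} {5}
1–2 (6): skip — 1 and 2 already connected.
3–4 (7): skip — 3 and 4 already connected.
1–5 (8): add. Components now {1,2,3,4,5}
MST edge set: {2–4, 1–3, 2–3, 1–5}.
Of the listed edges, {2–3, 2–4} are in the MST → 2.

2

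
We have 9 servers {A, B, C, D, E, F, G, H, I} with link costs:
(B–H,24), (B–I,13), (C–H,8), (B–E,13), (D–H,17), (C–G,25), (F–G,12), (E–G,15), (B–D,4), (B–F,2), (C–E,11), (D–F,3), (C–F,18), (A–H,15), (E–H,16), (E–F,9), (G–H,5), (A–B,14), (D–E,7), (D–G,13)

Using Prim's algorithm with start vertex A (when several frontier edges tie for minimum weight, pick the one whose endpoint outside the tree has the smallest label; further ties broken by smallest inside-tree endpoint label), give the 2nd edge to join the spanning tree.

B-F

Prim's algorithm from A:
Step 1: cheapest edge leaving the tree is A–B (14); add B.
Step 2: cheapest edge leaving the tree is B–F (2); add F.
Step 3: cheapest edge leaving the tree is D–F (3); add D.
Step 4: cheapest edge leaving the tree is D–E (7); add E.
Step 5: cheapest edge leaving the tree is C–E (11); add C.
Step 6: cheapest edge leaving the tree is C–H (8); add H.
Step 7: cheapest edge leaving the tree is G–H (5); add G.
Step 8: cheapest edge leaving the tree is B–I (13); add I.
The 2nd edge added is B–F.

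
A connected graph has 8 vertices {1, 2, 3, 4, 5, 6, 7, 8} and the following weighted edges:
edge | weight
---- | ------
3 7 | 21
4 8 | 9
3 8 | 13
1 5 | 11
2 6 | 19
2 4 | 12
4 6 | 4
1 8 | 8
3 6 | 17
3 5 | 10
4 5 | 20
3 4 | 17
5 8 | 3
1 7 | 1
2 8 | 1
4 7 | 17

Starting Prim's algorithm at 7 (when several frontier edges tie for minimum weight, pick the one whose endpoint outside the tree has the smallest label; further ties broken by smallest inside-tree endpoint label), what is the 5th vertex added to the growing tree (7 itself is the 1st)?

5

Prim's algorithm from 7:
Step 1: cheapest edge leaving the tree is 1 7 (1); add 1.
Step 2: cheapest edge leaving the tree is 1 8 (8); add 8.
Step 3: cheapest edge leaving the tree is 2 8 (1); add 2.
Step 4: cheapest edge leaving the tree is 5 8 (3); add 5.
Step 5: cheapest edge leaving the tree is 4 8 (9); add 4.
Step 6: cheapest edge leaving the tree is 4 6 (4); add 6.
Step 7: cheapest edge leaving the tree is 3 5 (10); add 3.
Vertex order: 7, 1, 8, 2, 5, 4, 6, 3. The 5th vertex is 5.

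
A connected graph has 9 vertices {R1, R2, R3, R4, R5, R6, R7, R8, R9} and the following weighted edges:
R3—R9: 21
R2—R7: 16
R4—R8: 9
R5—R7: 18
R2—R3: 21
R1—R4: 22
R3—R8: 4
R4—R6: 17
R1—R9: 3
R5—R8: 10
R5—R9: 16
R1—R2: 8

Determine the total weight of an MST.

83

Grow the tree from R3 using Prim:
Step 1: cheapest edge leaving the tree is R3—R8 (4); add R8.
Step 2: cheapest edge leaving the tree is R4—R8 (9); add R4.
Step 3: cheapest edge leaving the tree is R5—R8 (10); add R5.
Step 4: cheapest edge leaving the tree is R5—R9 (16); add R9.
Step 5: cheapest edge leaving the tree is R1—R9 (3); add R1.
Step 6: cheapest edge leaving the tree is R1—R2 (8); add R2.
Step 7: cheapest edge leaving the tree is R2—R7 (16); add R7.
Step 8: cheapest edge leaving the tree is R4—R6 (17); add R6.
MST edges: R3—R8, R4—R8, R5—R8, R5—R9, R1—R9, R1—R2, R2—R7, R4—R6; total weight 4+9+10+16+3+8+16+17 = 83.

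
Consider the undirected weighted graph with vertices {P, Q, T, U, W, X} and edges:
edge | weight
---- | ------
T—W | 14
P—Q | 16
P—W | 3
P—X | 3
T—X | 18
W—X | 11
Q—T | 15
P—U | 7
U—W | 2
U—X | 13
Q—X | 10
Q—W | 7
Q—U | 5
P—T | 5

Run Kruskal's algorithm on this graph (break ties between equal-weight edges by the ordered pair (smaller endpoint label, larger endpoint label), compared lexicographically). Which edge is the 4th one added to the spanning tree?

Kruskal's algorithm — process edges by increasing weight (ties by edge label):
U—W (2): add — endpoints in different components.
P—W (3): add — endpoints in different components.
P—X (3): add — endpoints in different components.
P—T (5): add — endpoints in different components.
Q—U (5): add — endpoints in different components.
The 4th edge added is P—T.

P-T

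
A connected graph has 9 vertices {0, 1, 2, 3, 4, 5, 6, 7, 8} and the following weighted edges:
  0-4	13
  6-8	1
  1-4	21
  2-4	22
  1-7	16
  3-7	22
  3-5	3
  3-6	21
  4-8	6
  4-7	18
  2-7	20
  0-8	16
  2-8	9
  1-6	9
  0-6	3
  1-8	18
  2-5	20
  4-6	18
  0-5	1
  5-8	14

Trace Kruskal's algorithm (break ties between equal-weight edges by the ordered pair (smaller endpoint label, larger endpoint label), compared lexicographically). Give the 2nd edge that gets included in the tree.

Kruskal: consider edges lightest-first.
0-5 (1): add — endpoints in different components.
6-8 (1): add — endpoints in different components.
0-6 (3): add — endpoints in different components.
3-5 (3): add — endpoints in different components.
4-8 (6): add — endpoints in different components.
1-6 (9): add — endpoints in different components.
2-8 (9): add — endpoints in different components.
0-4 (13): skip — 0 and 4 already connected.
5-8 (14): skip — 5 and 8 already connected.
0-8 (16): skip — 0 and 8 already connected.
1-7 (16): add — endpoints in different components.
The 2nd edge added is 6-8.

6-8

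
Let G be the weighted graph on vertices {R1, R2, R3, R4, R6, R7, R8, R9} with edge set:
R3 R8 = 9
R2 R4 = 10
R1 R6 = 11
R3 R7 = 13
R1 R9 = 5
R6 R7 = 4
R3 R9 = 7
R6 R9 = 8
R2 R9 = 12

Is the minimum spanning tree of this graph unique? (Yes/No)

Kruskal: consider edges lightest-first.
R6 R7 (4): add — endpoints in different components.
R1 R9 (5): add — endpoints in different components.
R3 R9 (7): add — endpoints in different components.
R6 R9 (8): add — endpoints in different components.
R3 R8 (9): add — endpoints in different components.
R2 R4 (10): add — endpoints in different components.
R1 R6 (11): skip — R6 and R1 already connected.
R2 R9 (12): add — endpoints in different components.
Every non-tree edge has weight strictly greater than the heaviest edge on the tree path between its endpoints, so the MST is unique.

Yes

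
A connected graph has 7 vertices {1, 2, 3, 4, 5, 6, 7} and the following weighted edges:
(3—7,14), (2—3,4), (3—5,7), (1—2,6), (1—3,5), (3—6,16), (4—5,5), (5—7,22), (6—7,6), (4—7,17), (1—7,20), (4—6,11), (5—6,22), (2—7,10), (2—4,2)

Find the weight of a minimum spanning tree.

Kruskal: consider edges lightest-first.
2—4 (2): add — endpoints in different components.
2—3 (4): add — endpoints in different components.
1—3 (5): add — endpoints in different components.
4—5 (5): add — endpoints in different components.
1—2 (6): skip — 1 and 2 already connected.
6—7 (6): add — endpoints in different components.
3—5 (7): skip — 3 and 5 already connected.
2—7 (10): add — endpoints in different components.
MST edges: 2—4, 2—3, 1—3, 4—5, 6—7, 2—7; total weight 2+4+5+5+6+10 = 32.

32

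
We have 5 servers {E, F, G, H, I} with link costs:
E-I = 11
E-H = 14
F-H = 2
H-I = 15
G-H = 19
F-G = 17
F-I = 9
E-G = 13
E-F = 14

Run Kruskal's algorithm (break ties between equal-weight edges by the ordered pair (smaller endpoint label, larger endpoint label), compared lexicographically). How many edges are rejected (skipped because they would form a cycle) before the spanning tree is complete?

Kruskal's algorithm — process edges by increasing weight (ties by edge label):
F-H (2): add — endpoints in different components.
F-I (9): add — endpoints in different components.
E-I (11): add — endpoints in different components.
E-G (13): add — endpoints in different components.
Edges rejected before the tree was complete: 0.

0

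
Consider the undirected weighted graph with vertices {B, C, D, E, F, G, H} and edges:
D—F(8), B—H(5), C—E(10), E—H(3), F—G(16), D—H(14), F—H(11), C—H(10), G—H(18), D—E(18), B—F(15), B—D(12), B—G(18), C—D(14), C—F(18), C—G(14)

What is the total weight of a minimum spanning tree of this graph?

51

Sort edges by weight, then run Kruskal:
E—H (3): add — endpoints in different components.
B—H (5): add — endpoints in different components.
D—F (8): add — endpoints in different components.
C—E (10): add — endpoints in different components.
C—H (10): skip — C and H already connected.
F—H (11): add — endpoints in different components.
B—D (12): skip — B and D already connected.
C—D (14): skip — C and D already connected.
C—G (14): add — endpoints in different components.
MST edges: E—H, B—H, D—F, C—E, F—H, C—G; total weight 3+5+8+10+11+14 = 51.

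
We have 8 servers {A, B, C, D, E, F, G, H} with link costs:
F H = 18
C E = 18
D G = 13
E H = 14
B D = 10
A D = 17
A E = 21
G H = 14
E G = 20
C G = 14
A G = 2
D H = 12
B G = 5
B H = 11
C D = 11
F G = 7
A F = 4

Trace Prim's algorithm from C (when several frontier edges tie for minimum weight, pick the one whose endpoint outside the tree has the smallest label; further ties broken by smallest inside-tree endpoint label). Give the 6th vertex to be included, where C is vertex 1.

F

Prim's algorithm from C:
Step 1: cheapest edge leaving the tree is C D (11); add D.
Step 2: cheapest edge leaving the tree is B D (10); add B.
Step 3: cheapest edge leaving the tree is B G (5); add G.
Step 4: cheapest edge leaving the tree is A G (2); add A.
Step 5: cheapest edge leaving the tree is A F (4); add F.
Step 6: cheapest edge leaving the tree is B H (11); add H.
Step 7: cheapest edge leaving the tree is E H (14); add E.
Vertex order: C, D, B, G, A, F, H, E. The 6th vertex is F.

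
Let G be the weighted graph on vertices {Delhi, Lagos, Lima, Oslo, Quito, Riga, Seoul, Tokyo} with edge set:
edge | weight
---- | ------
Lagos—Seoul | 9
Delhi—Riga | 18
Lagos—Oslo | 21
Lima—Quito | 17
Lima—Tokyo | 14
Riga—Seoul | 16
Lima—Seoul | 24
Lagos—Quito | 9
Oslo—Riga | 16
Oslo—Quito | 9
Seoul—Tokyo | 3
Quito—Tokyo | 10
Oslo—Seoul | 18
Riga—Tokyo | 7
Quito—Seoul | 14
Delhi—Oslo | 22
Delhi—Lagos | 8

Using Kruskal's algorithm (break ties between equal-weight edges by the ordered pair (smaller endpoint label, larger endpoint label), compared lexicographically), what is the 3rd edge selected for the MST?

Delhi-Lagos

Kruskal: consider edges lightest-first.
Seoul—Tokyo (3): add — endpoints in different components.
Riga—Tokyo (7): add — endpoints in different components.
Delhi—Lagos (8): add — endpoints in different components.
Lagos—Quito (9): add — endpoints in different components.
Lagos—Seoul (9): add — endpoints in different components.
Oslo—Quito (9): add — endpoints in different components.
Quito—Tokyo (10): skip — Tokyo and Quito already connected.
Lima—Tokyo (14): add — endpoints in different components.
The 3rd edge added is Delhi—Lagos.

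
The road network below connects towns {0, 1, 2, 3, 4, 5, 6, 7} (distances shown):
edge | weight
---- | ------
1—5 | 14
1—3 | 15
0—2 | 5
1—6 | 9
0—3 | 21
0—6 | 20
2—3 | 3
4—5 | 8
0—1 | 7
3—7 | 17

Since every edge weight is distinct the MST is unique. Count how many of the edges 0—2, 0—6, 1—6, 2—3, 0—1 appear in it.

Kruskal: consider edges lightest-first.
2—3 (3): add — endpoints in different components.
0—2 (5): add — endpoints in different components.
0—1 (7): add — endpoints in different components.
4—5 (8): add — endpoints in different components.
1—6 (9): add — endpoints in different components.
1—5 (14): add — endpoints in different components.
1—3 (15): skip — 1 and 3 already connected.
3—7 (17): add — endpoints in different components.
MST edge set: {2—3, 0—2, 0—1, 4—5, 1—6, 1—5, 3—7}.
Of the listed edges, {0—2, 1—6, 2—3, 0—1} are in the MST → 4.

4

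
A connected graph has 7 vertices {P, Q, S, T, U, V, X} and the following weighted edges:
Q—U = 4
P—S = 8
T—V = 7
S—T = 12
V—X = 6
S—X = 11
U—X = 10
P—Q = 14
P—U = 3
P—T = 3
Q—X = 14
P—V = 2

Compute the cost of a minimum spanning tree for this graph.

26

Kruskal's algorithm — process edges by increasing weight (ties by edge label):
P—V (2): add — endpoints in different components.
P—T (3): add — endpoints in different components.
P—U (3): add — endpoints in different components.
Q—U (4): add — endpoints in different components.
V—X (6): add — endpoints in different components.
T—V (7): skip — T and V already connected.
P—S (8): add — endpoints in different components.
MST edges: P—V, P—T, P—U, Q—U, V—X, P—S; total weight 2+3+3+4+6+8 = 26.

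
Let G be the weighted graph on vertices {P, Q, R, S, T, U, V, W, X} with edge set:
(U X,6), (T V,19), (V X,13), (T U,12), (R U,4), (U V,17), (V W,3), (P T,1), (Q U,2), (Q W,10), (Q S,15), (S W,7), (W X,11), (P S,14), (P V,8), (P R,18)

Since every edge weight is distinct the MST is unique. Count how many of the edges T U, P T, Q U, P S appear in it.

Kruskal's algorithm — process edges by increasing weight (ties by edge label):
P T (1): add — endpoints in different components.
Q U (2): add — endpoints in different components.
V W (3): add — endpoints in different components.
R U (4): add — endpoints in different components.
U X (6): add — endpoints in different components.
S W (7): add — endpoints in different components.
P V (8): add — endpoints in different components.
Q W (10): add — endpoints in different components.
MST edge set: {P T, Q U, V W, R U, U X, S W, P V, Q W}.
Of the listed edges, {P T, Q U} are in the MST → 2.

2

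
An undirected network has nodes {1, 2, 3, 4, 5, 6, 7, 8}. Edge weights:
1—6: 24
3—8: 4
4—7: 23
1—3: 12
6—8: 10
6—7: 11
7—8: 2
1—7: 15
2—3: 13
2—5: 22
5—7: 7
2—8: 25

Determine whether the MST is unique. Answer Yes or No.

Sort edges by weight, then run Kruskal:
7—8 (2): add — endpoints in different components.
3—8 (4): add — endpoints in different components.
5—7 (7): add — endpoints in different components.
6—8 (10): add — endpoints in different components.
6—7 (11): skip — 6 and 7 already connected.
1—3 (12): add — endpoints in different components.
2—3 (13): add — endpoints in different components.
1—7 (15): skip — 1 and 7 already connected.
2—5 (22): skip — 2 and 5 already connected.
4—7 (23): add — endpoints in different components.
Every non-tree edge has weight strictly greater than the heaviest edge on the tree path between its endpoints, so the MST is unique.

Yes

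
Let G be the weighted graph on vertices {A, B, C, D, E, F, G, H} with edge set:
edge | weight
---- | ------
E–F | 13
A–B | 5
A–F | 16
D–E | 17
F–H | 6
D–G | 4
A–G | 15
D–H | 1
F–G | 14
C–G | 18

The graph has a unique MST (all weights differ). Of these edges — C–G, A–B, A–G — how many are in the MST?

Kruskal: consider edges lightest-first.
D–H (1): add — endpoints in different components.
D–G (4): add — endpoints in different components.
A–B (5): add — endpoints in different components.
F–H (6): add — endpoints in different components.
E–F (13): add — endpoints in different components.
F–G (14): skip — F and G already connected.
A–G (15): add — endpoints in different components.
A–F (16): skip — A and F already connected.
D–E (17): skip — D and E already connected.
C–G (18): add — endpoints in different components.
MST edge set: {D–H, D–G, A–B, F–H, E–F, A–G, C–G}.
Of the listed edges, {C–G, A–B, A–G} are in the MST → 3.

3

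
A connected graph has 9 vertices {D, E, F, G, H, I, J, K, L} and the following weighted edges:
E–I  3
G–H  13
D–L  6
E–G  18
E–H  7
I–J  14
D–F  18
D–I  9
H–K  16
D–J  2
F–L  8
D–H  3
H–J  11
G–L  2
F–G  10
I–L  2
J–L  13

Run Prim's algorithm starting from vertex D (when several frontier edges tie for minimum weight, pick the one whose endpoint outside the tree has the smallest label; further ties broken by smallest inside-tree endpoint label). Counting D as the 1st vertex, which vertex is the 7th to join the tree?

E

Prim's algorithm from D:
Step 1: cheapest edge leaving the tree is D–J (2); add J.
Step 2: cheapest edge leaving the tree is D–H (3); add H.
Step 3: cheapest edge leaving the tree is D–L (6); add L.
Step 4: cheapest edge leaving the tree is G–L (2); add G.
Step 5: cheapest edge leaving the tree is I–L (2); add I.
Step 6: cheapest edge leaving the tree is E–I (3); add E.
Step 7: cheapest edge leaving the tree is F–L (8); add F.
Step 8: cheapest edge leaving the tree is H–K (16); add K.
Vertex order: D, J, H, L, G, I, E, F, K. The 7th vertex is E.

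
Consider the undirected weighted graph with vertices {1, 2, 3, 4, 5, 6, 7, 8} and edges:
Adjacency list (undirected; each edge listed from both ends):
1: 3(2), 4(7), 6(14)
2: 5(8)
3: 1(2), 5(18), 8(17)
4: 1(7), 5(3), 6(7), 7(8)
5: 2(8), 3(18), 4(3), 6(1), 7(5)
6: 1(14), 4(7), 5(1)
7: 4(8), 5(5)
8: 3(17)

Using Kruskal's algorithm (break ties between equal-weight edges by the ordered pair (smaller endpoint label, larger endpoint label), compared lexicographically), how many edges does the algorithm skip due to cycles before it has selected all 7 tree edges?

Kruskal: consider edges lightest-first.
5–6 (1): add — endpoints in different components.
1–3 (2): add — endpoints in different components.
4–5 (3): add — endpoints in different components.
5–7 (5): add — endpoints in different components.
1–4 (7): add — endpoints in different components.
4–6 (7): skip — 4 and 6 already connected.
2–5 (8): add — endpoints in different components.
4–7 (8): skip — 4 and 7 already connected.
1–6 (14): skip — 1 and 6 already connected.
3–8 (17): add — endpoints in different components.
Edges rejected before the tree was complete: 3.

3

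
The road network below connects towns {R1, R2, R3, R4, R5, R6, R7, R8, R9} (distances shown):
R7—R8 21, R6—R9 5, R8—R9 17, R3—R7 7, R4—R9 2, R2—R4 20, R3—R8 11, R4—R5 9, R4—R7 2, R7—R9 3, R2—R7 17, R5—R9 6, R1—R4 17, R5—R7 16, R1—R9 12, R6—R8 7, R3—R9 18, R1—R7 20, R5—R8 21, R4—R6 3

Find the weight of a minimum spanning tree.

56

Kruskal: consider edges lightest-first.
R4—R7 (2): add — endpoints in different components.
R4—R9 (2): add — endpoints in different components.
R4—R6 (3): add — endpoints in different components.
R7—R9 (3): skip — R9 and R7 already connected.
R6—R9 (5): skip — R9 and R6 already connected.
R5—R9 (6): add — endpoints in different components.
R3—R7 (7): add — endpoints in different components.
R6—R8 (7): add — endpoints in different components.
R4—R5 (9): skip — R4 and R5 already connected.
R3—R8 (11): skip — R3 and R8 already connected.
R1—R9 (12): add — endpoints in different components.
R5—R7 (16): skip — R7 and R5 already connected.
R1—R4 (17): skip — R4 and R1 already connected.
R2—R7 (17): add — endpoints in different components.
MST edges: R4—R7, R4—R9, R4—R6, R5—R9, R3—R7, R6—R8, R1—R9, R2—R7; total weight 2+2+3+6+7+7+12+17 = 56.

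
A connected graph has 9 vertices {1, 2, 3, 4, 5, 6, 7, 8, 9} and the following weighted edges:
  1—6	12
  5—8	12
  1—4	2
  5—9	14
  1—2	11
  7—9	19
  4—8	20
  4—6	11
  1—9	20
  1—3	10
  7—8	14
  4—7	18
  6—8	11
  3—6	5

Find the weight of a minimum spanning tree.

Grow the tree from 7 using Prim:
Step 1: frontier [7—8 14, 4—7 18, 7—9 19] → take 7—8 (14); add 8.
Step 2: frontier [4—7 18, 7—9 19, 6—8 11, 5—8 12, 4—8 20] → take 6—8 (11); add 6.
Step 3: frontier [3—6 5, 4—6 11, 1—6 12, 4—7 18, 7—9 19, 5—8 12, 4—8 20] → take 3—6 (5); add 3.
Step 4: frontier [1—3 10, 4—6 11, 1—6 12, 4—7 18, 7—9 19, 5—8 12, 4—8 20] → take 1—3 (10); add 1.
Step 5: frontier [1—4 2, 1—2 11, 1—9 20, 4—6 11, 4—7 18, 7—9 19, 5—8 12, 4—8 20] → take 1—4 (2); add 4.
Step 6: frontier [1—2 11, 1—9 20, 7—9 19, 5—8 12] → take 1—2 (11); add 2.
Step 7: frontier [1—9 20, 7—9 19, 5—8 12] → take 5—8 (12); add 5.
Step 8: frontier [1—9 20, 5—9 14, 7—9 19] → take 5—9 (14); add 9.
MST edges: 7—8, 6—8, 3—6, 1—3, 1—4, 1—2, 5—8, 5—9; total weight 14+11+5+10+2+11+12+14 = 79.

79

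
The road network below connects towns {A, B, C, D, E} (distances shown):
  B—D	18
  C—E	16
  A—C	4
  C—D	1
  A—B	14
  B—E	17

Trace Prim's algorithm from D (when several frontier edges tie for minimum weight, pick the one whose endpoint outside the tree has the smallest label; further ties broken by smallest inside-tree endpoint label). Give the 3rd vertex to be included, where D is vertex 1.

A

Prim, starting at D.
Step 1: frontier [C—D 1, B—D 18] → take C—D (1); add C.
Step 2: frontier [A—C 4, C—E 16, B—D 18] → take A—C (4); add A.
Step 3: frontier [A—B 14, C—E 16, B—D 18] → take A—B (14); add B.
Step 4: frontier [B—E 17, C—E 16] → take C—E (16); add E.
Vertex order: D, C, A, B, E. The 3rd vertex is A.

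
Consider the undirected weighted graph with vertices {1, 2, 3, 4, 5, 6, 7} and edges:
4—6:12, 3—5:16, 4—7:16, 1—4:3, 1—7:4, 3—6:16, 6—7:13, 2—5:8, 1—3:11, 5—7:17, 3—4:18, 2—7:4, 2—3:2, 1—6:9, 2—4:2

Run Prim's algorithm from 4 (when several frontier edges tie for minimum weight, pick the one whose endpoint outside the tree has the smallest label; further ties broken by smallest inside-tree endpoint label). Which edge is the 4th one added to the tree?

Prim, starting at 4.
Step 1: cheapest edge leaving the tree is 2—4 (2); add 2.
Step 2: cheapest edge leaving the tree is 2—3 (2); add 3.
Step 3: cheapest edge leaving the tree is 1—4 (3); add 1.
Step 4: cheapest edge leaving the tree is 1—7 (4); add 7.
Step 5: cheapest edge leaving the tree is 2—5 (8); add 5.
Step 6: cheapest edge leaving the tree is 1—6 (9); add 6.
The 4th edge added is 1—7.

1-7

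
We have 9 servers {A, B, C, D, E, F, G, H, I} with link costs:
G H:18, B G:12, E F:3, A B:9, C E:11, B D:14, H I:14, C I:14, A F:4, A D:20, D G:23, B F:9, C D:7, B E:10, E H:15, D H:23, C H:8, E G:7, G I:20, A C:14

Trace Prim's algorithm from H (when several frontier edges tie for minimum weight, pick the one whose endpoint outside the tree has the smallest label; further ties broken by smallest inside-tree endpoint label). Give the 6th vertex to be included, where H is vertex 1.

Prim's algorithm from H:
Step 1: cheapest edge leaving the tree is C H (8); add C.
Step 2: cheapest edge leaving the tree is C D (7); add D.
Step 3: cheapest edge leaving the tree is C E (11); add E.
Step 4: cheapest edge leaving the tree is E F (3); add F.
Step 5: cheapest edge leaving the tree is A F (4); add A.
Step 6: cheapest edge leaving the tree is E G (7); add G.
Step 7: cheapest edge leaving the tree is A B (9); add B.
Step 8: cheapest edge leaving the tree is C I (14); add I.
Vertex order: H, C, D, E, F, A, G, B, I. The 6th vertex is A.

A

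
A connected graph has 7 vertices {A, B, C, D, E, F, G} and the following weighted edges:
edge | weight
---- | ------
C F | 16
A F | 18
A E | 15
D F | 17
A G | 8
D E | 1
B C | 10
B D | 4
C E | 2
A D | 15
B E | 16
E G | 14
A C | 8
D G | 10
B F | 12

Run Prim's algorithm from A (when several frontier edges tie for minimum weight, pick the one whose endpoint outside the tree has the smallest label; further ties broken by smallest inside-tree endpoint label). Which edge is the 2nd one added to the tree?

C-E

Grow the tree from A using Prim:
Step 1: cheapest edge leaving the tree is A C (8); add C.
Step 2: cheapest edge leaving the tree is C E (2); add E.
Step 3: cheapest edge leaving the tree is D E (1); add D.
Step 4: cheapest edge leaving the tree is B D (4); add B.
Step 5: cheapest edge leaving the tree is A G (8); add G.
Step 6: cheapest edge leaving the tree is B F (12); add F.
The 2nd edge added is C E.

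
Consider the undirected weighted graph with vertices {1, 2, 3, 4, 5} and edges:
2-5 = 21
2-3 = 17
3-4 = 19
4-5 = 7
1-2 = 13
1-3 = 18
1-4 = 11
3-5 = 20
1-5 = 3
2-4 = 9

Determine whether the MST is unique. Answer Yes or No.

Kruskal: consider edges lightest-first.
1-5 (3): add. Components now {1,5} {2} {3} {4}
4-5 (7): add. Components now {1,4,5} {2} {3}
2-4 (9): add. Components now {1,2,4,5} {3}
1-4 (11): skip — 1 and 4 already connected.
1-2 (13): skip — 1 and 2 already connected.
2-3 (17): add. Components now {1,2,3,4,5}
Every non-tree edge has weight strictly greater than the heaviest edge on the tree path between its endpoints, so the MST is unique.

Yes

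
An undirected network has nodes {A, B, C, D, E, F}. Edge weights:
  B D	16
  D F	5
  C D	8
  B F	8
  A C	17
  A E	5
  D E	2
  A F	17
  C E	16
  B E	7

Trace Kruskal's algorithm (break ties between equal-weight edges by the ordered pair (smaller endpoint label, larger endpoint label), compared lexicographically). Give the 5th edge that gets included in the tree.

Kruskal: consider edges lightest-first.
D E (2): add. Components now {A} {B} {C} {D,E} {F}
A E (5): add. Components now {A,D,E} {B} {C} {F}
D F (5): add. Components now {A,D,E,F} {B} {C}
B E (7): add. Components now {A,B,D,E,F} {C}
B F (8): skip — B and F already connected.
C D (8): add. Components now {A,B,C,D,E,F}
The 5th edge added is C D.

C-D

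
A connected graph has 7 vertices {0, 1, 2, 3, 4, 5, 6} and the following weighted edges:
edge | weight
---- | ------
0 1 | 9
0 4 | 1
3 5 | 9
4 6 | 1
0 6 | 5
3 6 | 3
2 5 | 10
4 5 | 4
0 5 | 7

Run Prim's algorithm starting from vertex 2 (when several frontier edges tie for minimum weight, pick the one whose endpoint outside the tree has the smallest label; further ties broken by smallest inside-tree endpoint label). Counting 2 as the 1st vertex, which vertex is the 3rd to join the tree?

Grow the tree from 2 using Prim:
Step 1: frontier [2 5 10] → take 2 5 (10); add 5.
Step 2: frontier [4 5 4, 0 5 7, 3 5 9] → take 4 5 (4); add 4.
Step 3: frontier [0 4 1, 4 6 1, 0 5 7, 3 5 9] → take 0 4 (1); add 0.
Step 4: frontier [0 6 5, 0 1 9, 4 6 1, 3 5 9] → take 4 6 (1); add 6.
Step 5: frontier [0 1 9, 3 5 9, 3 6 3] → take 3 6 (3); add 3.
Step 6: frontier [0 1 9] → take 0 1 (9); add 1.
Vertex order: 2, 5, 4, 0, 6, 3, 1. The 3rd vertex is 4.

4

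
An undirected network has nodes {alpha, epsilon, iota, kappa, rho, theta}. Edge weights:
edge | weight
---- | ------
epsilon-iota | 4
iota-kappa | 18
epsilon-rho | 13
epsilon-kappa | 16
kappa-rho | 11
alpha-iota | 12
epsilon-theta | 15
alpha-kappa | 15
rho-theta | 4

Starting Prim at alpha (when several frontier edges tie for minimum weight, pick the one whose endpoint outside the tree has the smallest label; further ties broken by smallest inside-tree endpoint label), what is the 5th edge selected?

kappa-rho

Prim's algorithm from alpha:
Step 1: frontier [alpha-iota 12, alpha-kappa 15] → take alpha-iota (12); add iota.
Step 2: frontier [alpha-kappa 15, epsilon-iota 4, iota-kappa 18] → take epsilon-iota (4); add epsilon.
Step 3: frontier [alpha-kappa 15, epsilon-rho 13, epsilon-theta 15, epsilon-kappa 16, iota-kappa 18] → take epsilon-rho (13); add rho.
Step 4: frontier [alpha-kappa 15, epsilon-theta 15, epsilon-kappa 16, iota-kappa 18, rho-theta 4, kappa-rho 11] → take rho-theta (4); add theta.
Step 5: frontier [alpha-kappa 15, epsilon-kappa 16, iota-kappa 18, kappa-rho 11] → take kappa-rho (11); add kappa.
The 5th edge added is kappa-rho.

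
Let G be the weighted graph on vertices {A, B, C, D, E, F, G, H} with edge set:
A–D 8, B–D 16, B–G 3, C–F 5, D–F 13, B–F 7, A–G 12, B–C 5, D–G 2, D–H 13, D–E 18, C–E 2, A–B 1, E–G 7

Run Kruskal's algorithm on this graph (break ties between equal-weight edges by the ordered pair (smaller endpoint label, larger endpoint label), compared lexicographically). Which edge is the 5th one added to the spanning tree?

B-C

Kruskal: consider edges lightest-first.
A–B (1): add — endpoints in different components.
C–E (2): add — endpoints in different components.
D–G (2): add — endpoints in different components.
B–G (3): add — endpoints in different components.
B–C (5): add — endpoints in different components.
C–F (5): add — endpoints in different components.
B–F (7): skip — B and F already connected.
E–G (7): skip — E and G already connected.
A–D (8): skip — A and D already connected.
A–G (12): skip — A and G already connected.
D–F (13): skip — D and F already connected.
D–H (13): add — endpoints in different components.
The 5th edge added is B–C.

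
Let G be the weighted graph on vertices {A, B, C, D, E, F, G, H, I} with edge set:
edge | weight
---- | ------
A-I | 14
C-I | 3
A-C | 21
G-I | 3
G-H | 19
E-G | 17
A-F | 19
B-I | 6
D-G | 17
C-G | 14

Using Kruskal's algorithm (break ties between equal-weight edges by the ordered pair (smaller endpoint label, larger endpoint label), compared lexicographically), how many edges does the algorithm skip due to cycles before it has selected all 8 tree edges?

Kruskal: consider edges lightest-first.
C-I (3): add — endpoints in different components.
G-I (3): add — endpoints in different components.
B-I (6): add — endpoints in different components.
A-I (14): add — endpoints in different components.
C-G (14): skip — C and G already connected.
D-G (17): add — endpoints in different components.
E-G (17): add — endpoints in different components.
A-F (19): add — endpoints in different components.
G-H (19): add — endpoints in different components.
Edges rejected before the tree was complete: 1.

1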